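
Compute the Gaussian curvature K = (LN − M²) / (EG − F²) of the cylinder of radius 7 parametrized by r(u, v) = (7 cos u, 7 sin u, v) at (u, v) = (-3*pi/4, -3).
K = 0

Coefficients of the first fundamental form: E = 49, F = 0, G = 1.
Coefficients of the second fundamental form: L = -7, M = 0, N = 0.
Assemble K = (LN − M²)/(EG − F²) = 0. At (u, v) = (-3*pi/4, -3): K = 0.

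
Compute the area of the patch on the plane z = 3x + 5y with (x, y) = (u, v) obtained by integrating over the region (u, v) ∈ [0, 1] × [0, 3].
Area = 3*sqrt(35)

Area = ∫∫ √(EG − F²) du dv with √(EG − F²) = sqrt(35). Integrating over [0, 1] × [0, 3] gives 3*sqrt(35).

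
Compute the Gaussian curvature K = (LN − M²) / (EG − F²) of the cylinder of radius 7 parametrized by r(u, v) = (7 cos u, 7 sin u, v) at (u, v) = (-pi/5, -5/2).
K = 0

Coefficients of the first fundamental form: E = 49, F = 0, G = 1.
Coefficients of the second fundamental form: L = -7, M = 0, N = 0.
Assemble K = (LN − M²)/(EG − F²) = 0. At (u, v) = (-pi/5, -5/2): K = 0.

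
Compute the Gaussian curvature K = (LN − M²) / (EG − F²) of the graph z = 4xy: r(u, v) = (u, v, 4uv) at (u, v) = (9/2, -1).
K = -16/116281

Coefficients of the first fundamental form: E = 16*v^2 + 1, F = 16*u*v, G = 16*u^2 + 1.
Coefficients of the second fundamental form: L = 0, M = 4/sqrt(16*u^2 + 16*v^2 + 1), N = 0.
Assemble K = (LN − M²)/(EG − F²) = -16/(256*u^4 + 512*u^2*v^2 + 32*u^2 + 256*v^4 + 32*v^2 + 1). At (u, v) = (9/2, -1): K = -16/116281.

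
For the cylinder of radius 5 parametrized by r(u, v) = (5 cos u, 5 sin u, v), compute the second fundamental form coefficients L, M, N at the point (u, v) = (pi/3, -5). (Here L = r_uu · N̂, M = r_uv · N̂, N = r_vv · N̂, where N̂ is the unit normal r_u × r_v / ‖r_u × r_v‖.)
L = -5;  M = 0;  N = 0

Compute the unit normal N̂(u, v) = (cos(u), sin(u), 0), and the second partials r_uu, r_uv, r_vv. Take dot products:
  L(u, v) = r_uu · N̂ = -5,
  M(u, v) = r_uv · N̂ = 0,
  N(u, v) = r_vv · N̂ = 0.
Evaluating at (u, v) = (pi/3, -5):
  L = -5, M = 0, N = 0.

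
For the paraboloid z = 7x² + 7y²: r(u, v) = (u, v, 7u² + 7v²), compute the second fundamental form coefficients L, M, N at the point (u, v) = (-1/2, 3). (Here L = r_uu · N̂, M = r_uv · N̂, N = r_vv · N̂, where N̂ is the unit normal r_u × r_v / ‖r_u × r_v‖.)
L = 7*sqrt(1814)/907;  M = 0;  N = 7*sqrt(1814)/907

Compute the unit normal N̂(u, v) = (-14*u/sqrt(196*u^2 + 196*v^2 + 1), -14*v/sqrt(196*u^2 + 196*v^2 + 1), 1/sqrt(196*u^2 + 196*v^2 + 1)), and the second partials r_uu, r_uv, r_vv. Take dot products:
  L(u, v) = r_uu · N̂ = 14/sqrt(196*u^2 + 196*v^2 + 1),
  M(u, v) = r_uv · N̂ = 0,
  N(u, v) = r_vv · N̂ = 14/sqrt(196*u^2 + 196*v^2 + 1).
Evaluating at (u, v) = (-1/2, 3):
  L = 7*sqrt(1814)/907, M = 0, N = 7*sqrt(1814)/907.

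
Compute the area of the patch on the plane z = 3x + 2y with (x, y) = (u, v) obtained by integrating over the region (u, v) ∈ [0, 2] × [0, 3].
Area = 6*sqrt(14)

Area = ∫∫ √(EG − F²) du dv with √(EG − F²) = sqrt(14). Integrating over [0, 2] × [0, 3] gives 6*sqrt(14).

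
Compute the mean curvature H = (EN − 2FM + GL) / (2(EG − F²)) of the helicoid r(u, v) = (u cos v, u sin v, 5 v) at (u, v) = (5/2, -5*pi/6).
H = 0

With E = 1, F = 0, G = u^2 + 25, L = 0, M = -5/sqrt(u^2 + 25), N = 0, assemble
  H = (EN − 2FM + GL) / (2(EG − F²)) = 0.
At (u, v) = (5/2, -5*pi/6): H = 0.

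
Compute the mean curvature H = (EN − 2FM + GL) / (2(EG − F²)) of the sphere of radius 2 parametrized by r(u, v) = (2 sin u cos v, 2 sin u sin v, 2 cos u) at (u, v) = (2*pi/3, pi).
H = -1/2

With E = 4, F = 0, G = 4*sin(u)^2, L = -2*sin(u)/Abs(sin(u)), M = 0, N = -2*sin(u)^3/Abs(sin(u)), assemble
  H = (EN − 2FM + GL) / (2(EG − F²)) = -sin(u)/(2*Abs(sin(u))).
At (u, v) = (2*pi/3, pi): H = -1/2.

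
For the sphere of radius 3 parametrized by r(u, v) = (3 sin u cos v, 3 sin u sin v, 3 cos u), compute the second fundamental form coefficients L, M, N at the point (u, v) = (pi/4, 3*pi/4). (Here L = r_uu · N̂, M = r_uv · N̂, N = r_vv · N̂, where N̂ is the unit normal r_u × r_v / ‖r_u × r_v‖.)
L = -3;  M = 0;  N = -3/2

Compute the unit normal N̂(u, v) = (sin(u)^2*cos(v)/Abs(sin(u)), sin(u)^2*sin(v)/Abs(sin(u)), sin(2*u)/(2*Abs(sin(u)))), and the second partials r_uu, r_uv, r_vv. Take dot products:
  L(u, v) = r_uu · N̂ = -3*sin(u)/Abs(sin(u)),
  M(u, v) = r_uv · N̂ = 0,
  N(u, v) = r_vv · N̂ = -3*sin(u)^3/Abs(sin(u)).
Evaluating at (u, v) = (pi/4, 3*pi/4):
  L = -3, M = 0, N = -3/2.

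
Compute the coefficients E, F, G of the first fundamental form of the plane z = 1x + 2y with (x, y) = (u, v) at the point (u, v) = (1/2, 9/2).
E = 2;  F = 2;  G = 5

Partials: r_u = (1, 0, 1), r_v = (0, 1, 2). As functions of (u, v):
  E = r_u · r_u = 2,
  F = r_u · r_v = 2,
  G = r_v · r_v = 5.
Evaluating at (u, v) = (1/2, 9/2): E = 2, F = 2, G = 5.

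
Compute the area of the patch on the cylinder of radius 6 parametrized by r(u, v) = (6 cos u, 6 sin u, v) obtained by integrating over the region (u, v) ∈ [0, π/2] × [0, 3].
Area = 9*pi

Area = ∫∫ √(EG − F²) du dv with √(EG − F²) = 6. Integrating over [0, π/2] × [0, 3] gives 9*pi.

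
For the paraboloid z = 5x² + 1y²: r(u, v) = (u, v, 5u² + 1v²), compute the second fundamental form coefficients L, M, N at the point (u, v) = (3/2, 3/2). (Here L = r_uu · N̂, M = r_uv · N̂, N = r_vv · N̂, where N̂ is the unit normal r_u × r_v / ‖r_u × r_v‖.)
L = 2*sqrt(235)/47;  M = 0;  N = 2*sqrt(235)/235

Compute the unit normal N̂(u, v) = (-10*u/sqrt(100*u^2 + 4*v^2 + 1), -2*v/sqrt(100*u^2 + 4*v^2 + 1), 1/sqrt(100*u^2 + 4*v^2 + 1)), and the second partials r_uu, r_uv, r_vv. Take dot products:
  L(u, v) = r_uu · N̂ = 10/sqrt(100*u^2 + 4*v^2 + 1),
  M(u, v) = r_uv · N̂ = 0,
  N(u, v) = r_vv · N̂ = 2/sqrt(100*u^2 + 4*v^2 + 1).
Evaluating at (u, v) = (3/2, 3/2):
  L = 2*sqrt(235)/47, M = 0, N = 2*sqrt(235)/235.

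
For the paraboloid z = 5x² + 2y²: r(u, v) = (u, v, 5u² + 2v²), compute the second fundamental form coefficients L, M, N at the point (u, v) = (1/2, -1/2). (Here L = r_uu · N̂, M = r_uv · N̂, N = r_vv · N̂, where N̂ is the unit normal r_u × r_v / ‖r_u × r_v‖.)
L = sqrt(30)/3;  M = 0;  N = 2*sqrt(30)/15

Compute the unit normal N̂(u, v) = (-10*u/sqrt(100*u^2 + 16*v^2 + 1), -4*v/sqrt(100*u^2 + 16*v^2 + 1), 1/sqrt(100*u^2 + 16*v^2 + 1)), and the second partials r_uu, r_uv, r_vv. Take dot products:
  L(u, v) = r_uu · N̂ = 10/sqrt(100*u^2 + 16*v^2 + 1),
  M(u, v) = r_uv · N̂ = 0,
  N(u, v) = r_vv · N̂ = 4/sqrt(100*u^2 + 16*v^2 + 1).
Evaluating at (u, v) = (1/2, -1/2):
  L = sqrt(30)/3, M = 0, N = 2*sqrt(30)/15.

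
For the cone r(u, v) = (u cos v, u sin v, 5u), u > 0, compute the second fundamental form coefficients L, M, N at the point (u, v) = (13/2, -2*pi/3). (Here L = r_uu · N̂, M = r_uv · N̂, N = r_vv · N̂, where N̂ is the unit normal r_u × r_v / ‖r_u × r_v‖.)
L = 0;  M = 0;  N = 5*sqrt(26)/4

Compute the unit normal N̂(u, v) = (-5*sqrt(26)*u*cos(v)/(26*Abs(u)), -5*sqrt(26)*u*sin(v)/(26*Abs(u)), sqrt(26)*u/(26*Abs(u))), and the second partials r_uu, r_uv, r_vv. Take dot products:
  L(u, v) = r_uu · N̂ = 0,
  M(u, v) = r_uv · N̂ = 0,
  N(u, v) = r_vv · N̂ = 5*sqrt(26)*u^2/(26*Abs(u)).
Evaluating at (u, v) = (13/2, -2*pi/3):
  L = 0, M = 0, N = 5*sqrt(26)/4.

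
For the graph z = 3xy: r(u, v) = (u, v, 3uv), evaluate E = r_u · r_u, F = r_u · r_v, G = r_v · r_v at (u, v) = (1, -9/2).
E = 733/4;  F = -81/2;  G = 10

Partials: r_u = (1, 0, 3*v), r_v = (0, 1, 3*u). As functions of (u, v):
  E = r_u · r_u = 9*v^2 + 1,
  F = r_u · r_v = 9*u*v,
  G = r_v · r_v = 9*u^2 + 1.
Evaluating at (u, v) = (1, -9/2): E = 733/4, F = -81/2, G = 10.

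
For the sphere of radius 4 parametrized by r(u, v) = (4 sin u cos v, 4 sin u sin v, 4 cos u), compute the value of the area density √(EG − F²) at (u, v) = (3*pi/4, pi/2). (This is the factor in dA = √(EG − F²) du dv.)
√(EG − F²)|_{(3*pi/4, pi/2)} = 8*sqrt(2)

E = 16, F = 0, G = 16*sin(u)^2, so EG − F² = 256*sin(u)^2. Taking the positive square root: √(EG − F²) = 16*Abs(sin(u)). At (u, v) = (3*pi/4, pi/2): 8*sqrt(2).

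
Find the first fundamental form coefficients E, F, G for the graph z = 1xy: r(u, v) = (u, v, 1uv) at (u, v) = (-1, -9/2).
E = 85/4;  F = 9/2;  G = 2

Partials: r_u = (1, 0, v), r_v = (0, 1, u). As functions of (u, v):
  E = r_u · r_u = v^2 + 1,
  F = r_u · r_v = u*v,
  G = r_v · r_v = u^2 + 1.
Evaluating at (u, v) = (-1, -9/2): E = 85/4, F = 9/2, G = 2.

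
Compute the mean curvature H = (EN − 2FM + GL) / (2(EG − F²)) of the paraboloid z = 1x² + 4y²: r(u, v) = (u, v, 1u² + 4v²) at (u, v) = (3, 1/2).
H = 165*sqrt(53)/2809

With E = 4*u^2 + 1, F = 16*u*v, G = 64*v^2 + 1, L = 2/sqrt(4*u^2 + 64*v^2 + 1), M = 0, N = 8/sqrt(4*u^2 + 64*v^2 + 1), assemble
  H = (EN − 2FM + GL) / (2(EG − F²)) = (16*u^2 + 64*v^2 + 5)/(4*u^2 + 64*v^2 + 1)^(3/2).
At (u, v) = (3, 1/2): H = 165*sqrt(53)/2809.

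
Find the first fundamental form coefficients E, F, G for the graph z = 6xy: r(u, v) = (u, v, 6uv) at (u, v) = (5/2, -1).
E = 37;  F = -90;  G = 226

Partials: r_u = (1, 0, 6*v), r_v = (0, 1, 6*u). As functions of (u, v):
  E = r_u · r_u = 36*v^2 + 1,
  F = r_u · r_v = 36*u*v,
  G = r_v · r_v = 36*u^2 + 1.
Evaluating at (u, v) = (5/2, -1): E = 37, F = -90, G = 226.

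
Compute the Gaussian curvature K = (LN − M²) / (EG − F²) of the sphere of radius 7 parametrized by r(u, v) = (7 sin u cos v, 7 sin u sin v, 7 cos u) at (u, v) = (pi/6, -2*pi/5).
K = 1/49

Coefficients of the first fundamental form: E = 49, F = 0, G = 49*sin(u)^2.
Coefficients of the second fundamental form: L = -7*sin(u)/Abs(sin(u)), M = 0, N = -7*sin(u)^3/Abs(sin(u)).
Assemble K = (LN − M²)/(EG − F²) = 1/49. At (u, v) = (pi/6, -2*pi/5): K = 1/49.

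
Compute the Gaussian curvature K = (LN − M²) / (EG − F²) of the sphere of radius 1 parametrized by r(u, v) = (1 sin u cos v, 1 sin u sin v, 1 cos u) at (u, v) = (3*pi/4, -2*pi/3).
K = 1

Coefficients of the first fundamental form: E = 1, F = 0, G = sin(u)^2.
Coefficients of the second fundamental form: L = -sin(u)/Abs(sin(u)), M = 0, N = -sin(u)^3/Abs(sin(u)).
Assemble K = (LN − M²)/(EG − F²) = 1. At (u, v) = (3*pi/4, -2*pi/3): K = 1.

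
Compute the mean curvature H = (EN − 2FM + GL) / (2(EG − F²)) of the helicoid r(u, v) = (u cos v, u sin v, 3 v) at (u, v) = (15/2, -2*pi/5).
H = 0

With E = 1, F = 0, G = u^2 + 9, L = 0, M = -3/sqrt(u^2 + 9), N = 0, assemble
  H = (EN − 2FM + GL) / (2(EG − F²)) = 0.
At (u, v) = (15/2, -2*pi/5): H = 0.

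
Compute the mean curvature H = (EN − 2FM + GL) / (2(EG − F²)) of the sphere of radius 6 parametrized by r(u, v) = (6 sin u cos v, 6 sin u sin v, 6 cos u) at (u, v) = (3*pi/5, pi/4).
H = -1/6

With E = 36, F = 0, G = 36*sin(u)^2, L = -6*sin(u)/Abs(sin(u)), M = 0, N = -6*sin(u)^3/Abs(sin(u)), assemble
  H = (EN − 2FM + GL) / (2(EG − F²)) = -sin(u)/(6*Abs(sin(u))).
At (u, v) = (3*pi/5, pi/4): H = -1/6.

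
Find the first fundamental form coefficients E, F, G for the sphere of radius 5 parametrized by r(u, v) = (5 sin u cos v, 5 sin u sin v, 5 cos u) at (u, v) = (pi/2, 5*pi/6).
E = 25;  F = 0;  G = 25

Partials: r_u = (5*cos(u)*cos(v), 5*sin(v)*cos(u), -5*sin(u)), r_v = (-5*sin(u)*sin(v), 5*sin(u)*cos(v), 0). As functions of (u, v):
  E = r_u · r_u = 25,
  F = r_u · r_v = 0,
  G = r_v · r_v = 25*sin(u)^2.
Evaluating at (u, v) = (pi/2, 5*pi/6): E = 25, F = 0, G = 25.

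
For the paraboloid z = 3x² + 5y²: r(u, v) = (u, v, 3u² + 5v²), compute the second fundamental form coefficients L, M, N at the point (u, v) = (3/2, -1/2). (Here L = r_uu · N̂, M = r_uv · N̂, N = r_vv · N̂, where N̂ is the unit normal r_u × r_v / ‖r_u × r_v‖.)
L = 6*sqrt(107)/107;  M = 0;  N = 10*sqrt(107)/107

Compute the unit normal N̂(u, v) = (-6*u/sqrt(36*u^2 + 100*v^2 + 1), -10*v/sqrt(36*u^2 + 100*v^2 + 1), 1/sqrt(36*u^2 + 100*v^2 + 1)), and the second partials r_uu, r_uv, r_vv. Take dot products:
  L(u, v) = r_uu · N̂ = 6/sqrt(36*u^2 + 100*v^2 + 1),
  M(u, v) = r_uv · N̂ = 0,
  N(u, v) = r_vv · N̂ = 10/sqrt(36*u^2 + 100*v^2 + 1).
Evaluating at (u, v) = (3/2, -1/2):
  L = 6*sqrt(107)/107, M = 0, N = 10*sqrt(107)/107.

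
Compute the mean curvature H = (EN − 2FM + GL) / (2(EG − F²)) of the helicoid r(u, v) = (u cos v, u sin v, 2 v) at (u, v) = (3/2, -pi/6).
H = 0

With E = 1, F = 0, G = u^2 + 4, L = 0, M = -2/sqrt(u^2 + 4), N = 0, assemble
  H = (EN − 2FM + GL) / (2(EG − F²)) = 0.
At (u, v) = (3/2, -pi/6): H = 0.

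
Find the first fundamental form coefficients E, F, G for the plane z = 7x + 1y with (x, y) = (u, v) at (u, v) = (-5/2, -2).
E = 50;  F = 7;  G = 2

Partials: r_u = (1, 0, 7), r_v = (0, 1, 1). As functions of (u, v):
  E = r_u · r_u = 50,
  F = r_u · r_v = 7,
  G = r_v · r_v = 2.
Evaluating at (u, v) = (-5/2, -2): E = 50, F = 7, G = 2.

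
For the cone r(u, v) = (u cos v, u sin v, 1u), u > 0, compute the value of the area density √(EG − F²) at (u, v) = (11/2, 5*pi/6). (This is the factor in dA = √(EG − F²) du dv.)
√(EG − F²)|_{(11/2, 5*pi/6)} = 11*sqrt(2)/2

E = 2, F = 0, G = u^2, so EG − F² = 2*u^2. Taking the positive square root: √(EG − F²) = sqrt(2)*Abs(u). At (u, v) = (11/2, 5*pi/6): 11*sqrt(2)/2.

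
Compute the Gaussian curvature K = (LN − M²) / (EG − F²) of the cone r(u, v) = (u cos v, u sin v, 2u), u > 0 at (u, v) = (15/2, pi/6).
K = 0

Coefficients of the first fundamental form: E = 5, F = 0, G = u^2.
Coefficients of the second fundamental form: L = 0, M = 0, N = 2*sqrt(5)*u^2/(5*Abs(u)).
Assemble K = (LN − M²)/(EG − F²) = 0. At (u, v) = (15/2, pi/6): K = 0.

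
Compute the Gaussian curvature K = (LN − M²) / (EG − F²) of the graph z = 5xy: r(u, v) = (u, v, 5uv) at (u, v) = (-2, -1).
K = -25/15876

Coefficients of the first fundamental form: E = 25*v^2 + 1, F = 25*u*v, G = 25*u^2 + 1.
Coefficients of the second fundamental form: L = 0, M = 5/sqrt(25*u^2 + 25*v^2 + 1), N = 0.
Assemble K = (LN − M²)/(EG − F²) = -25/(625*u^4 + 1250*u^2*v^2 + 50*u^2 + 625*v^4 + 50*v^2 + 1). At (u, v) = (-2, -1): K = -25/15876.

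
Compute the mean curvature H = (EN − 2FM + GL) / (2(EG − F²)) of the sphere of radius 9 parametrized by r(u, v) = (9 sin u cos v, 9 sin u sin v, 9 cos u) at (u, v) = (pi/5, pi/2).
H = -1/9

With E = 81, F = 0, G = 81*sin(u)^2, L = -9*sin(u)/Abs(sin(u)), M = 0, N = -9*sin(u)^3/Abs(sin(u)), assemble
  H = (EN − 2FM + GL) / (2(EG − F²)) = -sin(u)/(9*Abs(sin(u))).
At (u, v) = (pi/5, pi/2): H = -1/9.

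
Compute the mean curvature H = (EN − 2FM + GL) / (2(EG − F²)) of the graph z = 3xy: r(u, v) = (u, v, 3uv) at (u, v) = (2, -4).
H = 216*sqrt(181)/32761

With E = 9*v^2 + 1, F = 9*u*v, G = 9*u^2 + 1, L = 0, M = 3/sqrt(9*u^2 + 9*v^2 + 1), N = 0, assemble
  H = (EN − 2FM + GL) / (2(EG − F²)) = -27*u*v/(9*u^2 + 9*v^2 + 1)^(3/2).
At (u, v) = (2, -4): H = 216*sqrt(181)/32761.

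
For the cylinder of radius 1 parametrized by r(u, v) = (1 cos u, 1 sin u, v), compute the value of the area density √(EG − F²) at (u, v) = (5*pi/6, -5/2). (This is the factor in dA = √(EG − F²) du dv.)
√(EG − F²)|_{(5*pi/6, -5/2)} = 1

E = 1, F = 0, G = 1, so EG − F² = 1. Taking the positive square root: √(EG − F²) = 1. At (u, v) = (5*pi/6, -5/2): 1.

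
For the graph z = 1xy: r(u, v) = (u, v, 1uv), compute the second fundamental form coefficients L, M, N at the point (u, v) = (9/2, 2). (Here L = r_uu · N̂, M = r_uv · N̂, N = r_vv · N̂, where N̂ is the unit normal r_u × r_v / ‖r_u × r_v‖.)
L = 0;  M = 2*sqrt(101)/101;  N = 0

Compute the unit normal N̂(u, v) = (-v/sqrt(u^2 + v^2 + 1), -u/sqrt(u^2 + v^2 + 1), 1/sqrt(u^2 + v^2 + 1)), and the second partials r_uu, r_uv, r_vv. Take dot products:
  L(u, v) = r_uu · N̂ = 0,
  M(u, v) = r_uv · N̂ = 1/sqrt(u^2 + v^2 + 1),
  N(u, v) = r_vv · N̂ = 0.
Evaluating at (u, v) = (9/2, 2):
  L = 0, M = 2*sqrt(101)/101, N = 0.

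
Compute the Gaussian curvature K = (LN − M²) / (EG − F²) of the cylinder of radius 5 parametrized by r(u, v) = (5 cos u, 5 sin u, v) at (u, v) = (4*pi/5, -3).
K = 0

Coefficients of the first fundamental form: E = 25, F = 0, G = 1.
Coefficients of the second fundamental form: L = -5, M = 0, N = 0.
Assemble K = (LN − M²)/(EG − F²) = 0. At (u, v) = (4*pi/5, -3): K = 0.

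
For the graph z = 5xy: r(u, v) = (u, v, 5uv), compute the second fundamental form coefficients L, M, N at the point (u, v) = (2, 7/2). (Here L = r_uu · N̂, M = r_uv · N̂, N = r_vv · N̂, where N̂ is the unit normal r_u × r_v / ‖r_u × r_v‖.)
L = 0;  M = 10*sqrt(181)/543;  N = 0

Compute the unit normal N̂(u, v) = (-5*v/sqrt(25*u^2 + 25*v^2 + 1), -5*u/sqrt(25*u^2 + 25*v^2 + 1), 1/sqrt(25*u^2 + 25*v^2 + 1)), and the second partials r_uu, r_uv, r_vv. Take dot products:
  L(u, v) = r_uu · N̂ = 0,
  M(u, v) = r_uv · N̂ = 5/sqrt(25*u^2 + 25*v^2 + 1),
  N(u, v) = r_vv · N̂ = 0.
Evaluating at (u, v) = (2, 7/2):
  L = 0, M = 10*sqrt(181)/543, N = 0.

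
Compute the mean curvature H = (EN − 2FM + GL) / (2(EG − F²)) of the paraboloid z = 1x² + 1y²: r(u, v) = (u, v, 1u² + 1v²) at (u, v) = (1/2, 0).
H = 3*sqrt(2)/4

With E = 4*u^2 + 1, F = 4*u*v, G = 4*v^2 + 1, L = 2/sqrt(4*u^2 + 4*v^2 + 1), M = 0, N = 2/sqrt(4*u^2 + 4*v^2 + 1), assemble
  H = (EN − 2FM + GL) / (2(EG − F²)) = 2*(2*u^2 + 2*v^2 + 1)/(4*u^2 + 4*v^2 + 1)^(3/2).
At (u, v) = (1/2, 0): H = 3*sqrt(2)/4.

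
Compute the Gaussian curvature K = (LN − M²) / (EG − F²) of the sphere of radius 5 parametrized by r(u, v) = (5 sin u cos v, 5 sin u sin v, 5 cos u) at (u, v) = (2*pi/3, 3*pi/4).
K = 1/25

Coefficients of the first fundamental form: E = 25, F = 0, G = 25*sin(u)^2.
Coefficients of the second fundamental form: L = -5*sin(u)/Abs(sin(u)), M = 0, N = -5*sin(u)^3/Abs(sin(u)).
Assemble K = (LN − M²)/(EG − F²) = 1/25. At (u, v) = (2*pi/3, 3*pi/4): K = 1/25.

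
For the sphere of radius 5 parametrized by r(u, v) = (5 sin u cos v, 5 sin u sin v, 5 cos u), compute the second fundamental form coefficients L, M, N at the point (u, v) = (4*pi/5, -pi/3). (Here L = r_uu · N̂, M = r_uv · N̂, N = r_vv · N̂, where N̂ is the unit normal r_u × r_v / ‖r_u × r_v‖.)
L = -5;  M = 0;  N = -25/8 + 5*sqrt(5)/8

Compute the unit normal N̂(u, v) = (sin(u)^2*cos(v)/Abs(sin(u)), sin(u)^2*sin(v)/Abs(sin(u)), sin(2*u)/(2*Abs(sin(u)))), and the second partials r_uu, r_uv, r_vv. Take dot products:
  L(u, v) = r_uu · N̂ = -5*sin(u)/Abs(sin(u)),
  M(u, v) = r_uv · N̂ = 0,
  N(u, v) = r_vv · N̂ = -5*sin(u)^3/Abs(sin(u)).
Evaluating at (u, v) = (4*pi/5, -pi/3):
  L = -5, M = 0, N = -25/8 + 5*sqrt(5)/8.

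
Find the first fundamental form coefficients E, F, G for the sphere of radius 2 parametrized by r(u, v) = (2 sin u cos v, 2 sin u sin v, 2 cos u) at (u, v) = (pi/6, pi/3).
E = 4;  F = 0;  G = 1

Partials: r_u = (2*cos(u)*cos(v), 2*sin(v)*cos(u), -2*sin(u)), r_v = (-2*sin(u)*sin(v), 2*sin(u)*cos(v), 0). As functions of (u, v):
  E = r_u · r_u = 4,
  F = r_u · r_v = 0,
  G = r_v · r_v = 4*sin(u)^2.
Evaluating at (u, v) = (pi/6, pi/3): E = 4, F = 0, G = 1.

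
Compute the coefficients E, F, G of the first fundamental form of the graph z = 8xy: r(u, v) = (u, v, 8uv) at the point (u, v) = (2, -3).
E = 577;  F = -384;  G = 257

Partials: r_u = (1, 0, 8*v), r_v = (0, 1, 8*u). As functions of (u, v):
  E = r_u · r_u = 64*v^2 + 1,
  F = r_u · r_v = 64*u*v,
  G = r_v · r_v = 64*u^2 + 1.
Evaluating at (u, v) = (2, -3): E = 577, F = -384, G = 257.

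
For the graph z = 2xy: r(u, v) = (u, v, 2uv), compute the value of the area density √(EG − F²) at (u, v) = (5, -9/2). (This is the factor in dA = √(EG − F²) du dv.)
√(EG − F²)|_{(5, -9/2)} = sqrt(182)

E = 4*v^2 + 1, F = 4*u*v, G = 4*u^2 + 1, so EG − F² = 4*u^2 + 4*v^2 + 1. Taking the positive square root: √(EG − F²) = sqrt(4*u^2 + 4*v^2 + 1). At (u, v) = (5, -9/2): sqrt(182).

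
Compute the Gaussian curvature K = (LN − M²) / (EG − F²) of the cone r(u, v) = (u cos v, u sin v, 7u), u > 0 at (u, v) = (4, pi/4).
K = 0

Coefficients of the first fundamental form: E = 50, F = 0, G = u^2.
Coefficients of the second fundamental form: L = 0, M = 0, N = 7*sqrt(2)*u^2/(10*Abs(u)).
Assemble K = (LN − M²)/(EG − F²) = 0. At (u, v) = (4, pi/4): K = 0.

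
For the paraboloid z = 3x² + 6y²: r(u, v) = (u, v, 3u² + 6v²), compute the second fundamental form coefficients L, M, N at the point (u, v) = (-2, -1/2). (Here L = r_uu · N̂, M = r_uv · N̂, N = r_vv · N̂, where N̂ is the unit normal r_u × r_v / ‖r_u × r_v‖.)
L = 6*sqrt(181)/181;  M = 0;  N = 12*sqrt(181)/181

Compute the unit normal N̂(u, v) = (-6*u/sqrt(36*u^2 + 144*v^2 + 1), -12*v/sqrt(36*u^2 + 144*v^2 + 1), 1/sqrt(36*u^2 + 144*v^2 + 1)), and the second partials r_uu, r_uv, r_vv. Take dot products:
  L(u, v) = r_uu · N̂ = 6/sqrt(36*u^2 + 144*v^2 + 1),
  M(u, v) = r_uv · N̂ = 0,
  N(u, v) = r_vv · N̂ = 12/sqrt(36*u^2 + 144*v^2 + 1).
Evaluating at (u, v) = (-2, -1/2):
  L = 6*sqrt(181)/181, M = 0, N = 12*sqrt(181)/181.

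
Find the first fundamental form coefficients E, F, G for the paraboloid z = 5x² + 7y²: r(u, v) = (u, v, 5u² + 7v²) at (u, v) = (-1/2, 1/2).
E = 26;  F = -35;  G = 50

Partials: r_u = (1, 0, 10*u), r_v = (0, 1, 14*v). As functions of (u, v):
  E = r_u · r_u = 100*u^2 + 1,
  F = r_u · r_v = 140*u*v,
  G = r_v · r_v = 196*v^2 + 1.
Evaluating at (u, v) = (-1/2, 1/2): E = 26, F = -35, G = 50.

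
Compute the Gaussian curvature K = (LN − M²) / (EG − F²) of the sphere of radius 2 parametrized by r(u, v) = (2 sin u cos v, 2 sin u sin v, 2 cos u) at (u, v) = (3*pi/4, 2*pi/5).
K = 1/4

Coefficients of the first fundamental form: E = 4, F = 0, G = 4*sin(u)^2.
Coefficients of the second fundamental form: L = -2*sin(u)/Abs(sin(u)), M = 0, N = -2*sin(u)^3/Abs(sin(u)).
Assemble K = (LN − M²)/(EG − F²) = 1/4. At (u, v) = (3*pi/4, 2*pi/5): K = 1/4.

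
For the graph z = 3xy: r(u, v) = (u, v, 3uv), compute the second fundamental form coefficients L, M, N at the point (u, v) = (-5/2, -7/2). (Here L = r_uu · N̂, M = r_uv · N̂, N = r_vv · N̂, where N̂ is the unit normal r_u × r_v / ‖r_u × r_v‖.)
L = 0;  M = 3*sqrt(670)/335;  N = 0

Compute the unit normal N̂(u, v) = (-3*v/sqrt(9*u^2 + 9*v^2 + 1), -3*u/sqrt(9*u^2 + 9*v^2 + 1), 1/sqrt(9*u^2 + 9*v^2 + 1)), and the second partials r_uu, r_uv, r_vv. Take dot products:
  L(u, v) = r_uu · N̂ = 0,
  M(u, v) = r_uv · N̂ = 3/sqrt(9*u^2 + 9*v^2 + 1),
  N(u, v) = r_vv · N̂ = 0.
Evaluating at (u, v) = (-5/2, -7/2):
  L = 0, M = 3*sqrt(670)/335, N = 0.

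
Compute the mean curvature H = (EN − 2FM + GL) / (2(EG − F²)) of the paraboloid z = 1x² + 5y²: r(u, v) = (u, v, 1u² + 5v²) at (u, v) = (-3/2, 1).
H = 151*sqrt(110)/12100

With E = 4*u^2 + 1, F = 20*u*v, G = 100*v^2 + 1, L = 2/sqrt(4*u^2 + 100*v^2 + 1), M = 0, N = 10/sqrt(4*u^2 + 100*v^2 + 1), assemble
  H = (EN − 2FM + GL) / (2(EG − F²)) = 2*(10*u^2 + 50*v^2 + 3)/(4*u^2 + 100*v^2 + 1)^(3/2).
At (u, v) = (-3/2, 1): H = 151*sqrt(110)/12100.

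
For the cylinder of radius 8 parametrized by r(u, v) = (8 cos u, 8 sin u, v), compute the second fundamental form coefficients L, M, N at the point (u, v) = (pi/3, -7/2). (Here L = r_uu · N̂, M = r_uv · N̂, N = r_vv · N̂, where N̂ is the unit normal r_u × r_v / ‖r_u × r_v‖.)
L = -8;  M = 0;  N = 0

Compute the unit normal N̂(u, v) = (cos(u), sin(u), 0), and the second partials r_uu, r_uv, r_vv. Take dot products:
  L(u, v) = r_uu · N̂ = -8,
  M(u, v) = r_uv · N̂ = 0,
  N(u, v) = r_vv · N̂ = 0.
Evaluating at (u, v) = (pi/3, -7/2):
  L = -8, M = 0, N = 0.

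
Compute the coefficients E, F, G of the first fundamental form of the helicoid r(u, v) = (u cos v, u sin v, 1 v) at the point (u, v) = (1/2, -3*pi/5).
E = 1;  F = 0;  G = 5/4

Partials: r_u = (cos(v), sin(v), 0), r_v = (-u*sin(v), u*cos(v), 1). As functions of (u, v):
  E = r_u · r_u = 1,
  F = r_u · r_v = 0,
  G = r_v · r_v = u^2 + 1.
Evaluating at (u, v) = (1/2, -3*pi/5): E = 1, F = 0, G = 5/4.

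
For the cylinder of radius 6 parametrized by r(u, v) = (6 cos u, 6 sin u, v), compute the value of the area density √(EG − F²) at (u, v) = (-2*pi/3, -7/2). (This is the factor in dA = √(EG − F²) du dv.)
√(EG − F²)|_{(-2*pi/3, -7/2)} = 6

E = 36, F = 0, G = 1, so EG − F² = 36. Taking the positive square root: √(EG − F²) = 6. At (u, v) = (-2*pi/3, -7/2): 6.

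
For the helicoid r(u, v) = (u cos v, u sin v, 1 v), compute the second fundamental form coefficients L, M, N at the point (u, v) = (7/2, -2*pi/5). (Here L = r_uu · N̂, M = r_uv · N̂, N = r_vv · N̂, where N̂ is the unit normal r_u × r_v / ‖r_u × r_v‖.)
L = 0;  M = -2*sqrt(53)/53;  N = 0

Compute the unit normal N̂(u, v) = (sin(v)/sqrt(u^2 + 1), -cos(v)/sqrt(u^2 + 1), u/sqrt(u^2 + 1)), and the second partials r_uu, r_uv, r_vv. Take dot products:
  L(u, v) = r_uu · N̂ = 0,
  M(u, v) = r_uv · N̂ = -1/sqrt(u^2 + 1),
  N(u, v) = r_vv · N̂ = 0.
Evaluating at (u, v) = (7/2, -2*pi/5):
  L = 0, M = -2*sqrt(53)/53, N = 0.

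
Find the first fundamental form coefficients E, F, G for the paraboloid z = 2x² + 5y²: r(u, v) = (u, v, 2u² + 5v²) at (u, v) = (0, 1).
E = 1;  F = 0;  G = 101

Partials: r_u = (1, 0, 4*u), r_v = (0, 1, 10*v). As functions of (u, v):
  E = r_u · r_u = 16*u^2 + 1,
  F = r_u · r_v = 40*u*v,
  G = r_v · r_v = 100*v^2 + 1.
Evaluating at (u, v) = (0, 1): E = 1, F = 0, G = 101.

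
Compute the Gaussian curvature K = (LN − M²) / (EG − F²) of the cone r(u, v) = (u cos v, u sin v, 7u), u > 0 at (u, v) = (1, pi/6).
K = 0

Coefficients of the first fundamental form: E = 50, F = 0, G = u^2.
Coefficients of the second fundamental form: L = 0, M = 0, N = 7*sqrt(2)*u^2/(10*Abs(u)).
Assemble K = (LN − M²)/(EG − F²) = 0. At (u, v) = (1, pi/6): K = 0.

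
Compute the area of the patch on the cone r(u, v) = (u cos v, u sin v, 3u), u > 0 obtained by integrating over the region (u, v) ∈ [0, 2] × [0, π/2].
Area = sqrt(10)*pi

Area = ∫∫ √(EG − F²) du dv with √(EG − F²) = sqrt(10)*Abs(u). Integrating over [0, 2] × [0, π/2] gives sqrt(10)*pi.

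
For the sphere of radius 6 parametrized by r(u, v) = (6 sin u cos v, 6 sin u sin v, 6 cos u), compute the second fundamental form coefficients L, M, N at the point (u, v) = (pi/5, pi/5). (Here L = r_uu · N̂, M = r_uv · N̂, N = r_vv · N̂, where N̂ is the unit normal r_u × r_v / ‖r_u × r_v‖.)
L = -6;  M = 0;  N = -15/4 + 3*sqrt(5)/4

Compute the unit normal N̂(u, v) = (sin(u)^2*cos(v)/Abs(sin(u)), sin(u)^2*sin(v)/Abs(sin(u)), sin(2*u)/(2*Abs(sin(u)))), and the second partials r_uu, r_uv, r_vv. Take dot products:
  L(u, v) = r_uu · N̂ = -6*sin(u)/Abs(sin(u)),
  M(u, v) = r_uv · N̂ = 0,
  N(u, v) = r_vv · N̂ = -6*sin(u)^3/Abs(sin(u)).
Evaluating at (u, v) = (pi/5, pi/5):
  L = -6, M = 0, N = -15/4 + 3*sqrt(5)/4.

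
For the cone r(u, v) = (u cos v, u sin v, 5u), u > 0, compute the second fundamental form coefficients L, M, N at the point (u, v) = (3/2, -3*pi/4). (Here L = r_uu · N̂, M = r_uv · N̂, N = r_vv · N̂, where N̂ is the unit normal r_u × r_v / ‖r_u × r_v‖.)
L = 0;  M = 0;  N = 15*sqrt(26)/52

Compute the unit normal N̂(u, v) = (-5*sqrt(26)*u*cos(v)/(26*Abs(u)), -5*sqrt(26)*u*sin(v)/(26*Abs(u)), sqrt(26)*u/(26*Abs(u))), and the second partials r_uu, r_uv, r_vv. Take dot products:
  L(u, v) = r_uu · N̂ = 0,
  M(u, v) = r_uv · N̂ = 0,
  N(u, v) = r_vv · N̂ = 5*sqrt(26)*u^2/(26*Abs(u)).
Evaluating at (u, v) = (3/2, -3*pi/4):
  L = 0, M = 0, N = 15*sqrt(26)/52.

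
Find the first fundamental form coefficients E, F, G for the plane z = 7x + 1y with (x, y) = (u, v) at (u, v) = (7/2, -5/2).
E = 50;  F = 7;  G = 2

Partials: r_u = (1, 0, 7), r_v = (0, 1, 1). As functions of (u, v):
  E = r_u · r_u = 50,
  F = r_u · r_v = 7,
  G = r_v · r_v = 2.
Evaluating at (u, v) = (7/2, -5/2): E = 50, F = 7, G = 2.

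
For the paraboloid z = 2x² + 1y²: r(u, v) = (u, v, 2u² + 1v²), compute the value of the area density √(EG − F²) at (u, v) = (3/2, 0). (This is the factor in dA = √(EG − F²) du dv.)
√(EG − F²)|_{(3/2, 0)} = sqrt(37)

E = 16*u^2 + 1, F = 8*u*v, G = 4*v^2 + 1, so EG − F² = 16*u^2 + 4*v^2 + 1. Taking the positive square root: √(EG − F²) = sqrt(16*u^2 + 4*v^2 + 1). At (u, v) = (3/2, 0): sqrt(37).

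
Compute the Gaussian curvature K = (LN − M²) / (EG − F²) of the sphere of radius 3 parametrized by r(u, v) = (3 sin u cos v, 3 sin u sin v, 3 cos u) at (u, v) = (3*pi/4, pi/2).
K = 1/9

Coefficients of the first fundamental form: E = 9, F = 0, G = 9*sin(u)^2.
Coefficients of the second fundamental form: L = -3*sin(u)/Abs(sin(u)), M = 0, N = -3*sin(u)^3/Abs(sin(u)).
Assemble K = (LN − M²)/(EG − F²) = 1/9. At (u, v) = (3*pi/4, pi/2): K = 1/9.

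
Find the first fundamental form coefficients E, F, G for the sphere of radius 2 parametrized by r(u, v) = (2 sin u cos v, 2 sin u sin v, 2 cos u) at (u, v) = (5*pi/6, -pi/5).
E = 4;  F = 0;  G = 1

Partials: r_u = (2*cos(u)*cos(v), 2*sin(v)*cos(u), -2*sin(u)), r_v = (-2*sin(u)*sin(v), 2*sin(u)*cos(v), 0). As functions of (u, v):
  E = r_u · r_u = 4,
  F = r_u · r_v = 0,
  G = r_v · r_v = 4*sin(u)^2.
Evaluating at (u, v) = (5*pi/6, -pi/5): E = 4, F = 0, G = 1.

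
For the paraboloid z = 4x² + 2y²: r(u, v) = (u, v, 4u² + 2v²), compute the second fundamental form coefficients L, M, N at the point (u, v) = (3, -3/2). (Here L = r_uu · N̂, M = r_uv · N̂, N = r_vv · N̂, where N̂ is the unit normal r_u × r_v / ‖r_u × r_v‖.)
L = 8*sqrt(613)/613;  M = 0;  N = 4*sqrt(613)/613

Compute the unit normal N̂(u, v) = (-8*u/sqrt(64*u^2 + 16*v^2 + 1), -4*v/sqrt(64*u^2 + 16*v^2 + 1), 1/sqrt(64*u^2 + 16*v^2 + 1)), and the second partials r_uu, r_uv, r_vv. Take dot products:
  L(u, v) = r_uu · N̂ = 8/sqrt(64*u^2 + 16*v^2 + 1),
  M(u, v) = r_uv · N̂ = 0,
  N(u, v) = r_vv · N̂ = 4/sqrt(64*u^2 + 16*v^2 + 1).
Evaluating at (u, v) = (3, -3/2):
  L = 8*sqrt(613)/613, M = 0, N = 4*sqrt(613)/613.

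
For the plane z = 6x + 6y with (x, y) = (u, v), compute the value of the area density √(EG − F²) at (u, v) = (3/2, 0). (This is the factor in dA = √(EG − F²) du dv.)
√(EG − F²)|_{(3/2, 0)} = sqrt(73)

E = 37, F = 36, G = 37, so EG − F² = 73. Taking the positive square root: √(EG − F²) = sqrt(73). At (u, v) = (3/2, 0): sqrt(73).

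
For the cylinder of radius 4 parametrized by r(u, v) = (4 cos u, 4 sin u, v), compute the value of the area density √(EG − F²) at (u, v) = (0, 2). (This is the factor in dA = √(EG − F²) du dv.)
√(EG − F²)|_{(0, 2)} = 4

E = 16, F = 0, G = 1, so EG − F² = 16. Taking the positive square root: √(EG − F²) = 4. At (u, v) = (0, 2): 4.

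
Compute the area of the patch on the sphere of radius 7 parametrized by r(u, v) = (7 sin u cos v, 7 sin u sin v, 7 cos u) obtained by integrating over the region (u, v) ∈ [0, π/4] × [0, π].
Area = 49*pi*(2 - sqrt(2))/2

Area = ∫∫ √(EG − F²) du dv with √(EG − F²) = 49*Abs(sin(u)). Integrating over [0, π/4] × [0, π] gives 49*pi*(2 - sqrt(2))/2.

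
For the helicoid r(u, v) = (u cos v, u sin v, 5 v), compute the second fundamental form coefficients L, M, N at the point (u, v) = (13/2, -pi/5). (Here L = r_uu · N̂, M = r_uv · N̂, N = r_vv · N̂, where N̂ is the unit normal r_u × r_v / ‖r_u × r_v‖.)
L = 0;  M = -10*sqrt(269)/269;  N = 0

Compute the unit normal N̂(u, v) = (5*sin(v)/sqrt(u^2 + 25), -5*cos(v)/sqrt(u^2 + 25), u/sqrt(u^2 + 25)), and the second partials r_uu, r_uv, r_vv. Take dot products:
  L(u, v) = r_uu · N̂ = 0,
  M(u, v) = r_uv · N̂ = -5/sqrt(u^2 + 25),
  N(u, v) = r_vv · N̂ = 0.
Evaluating at (u, v) = (13/2, -pi/5):
  L = 0, M = -10*sqrt(269)/269, N = 0.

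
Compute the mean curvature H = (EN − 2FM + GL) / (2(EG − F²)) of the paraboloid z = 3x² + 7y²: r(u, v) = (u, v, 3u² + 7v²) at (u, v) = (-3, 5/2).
H = 5953*sqrt(62)/480500

With E = 36*u^2 + 1, F = 84*u*v, G = 196*v^2 + 1, L = 6/sqrt(36*u^2 + 196*v^2 + 1), M = 0, N = 14/sqrt(36*u^2 + 196*v^2 + 1), assemble
  H = (EN − 2FM + GL) / (2(EG − F²)) = 2*(126*u^2 + 294*v^2 + 5)/(36*u^2 + 196*v^2 + 1)^(3/2).
At (u, v) = (-3, 5/2): H = 5953*sqrt(62)/480500.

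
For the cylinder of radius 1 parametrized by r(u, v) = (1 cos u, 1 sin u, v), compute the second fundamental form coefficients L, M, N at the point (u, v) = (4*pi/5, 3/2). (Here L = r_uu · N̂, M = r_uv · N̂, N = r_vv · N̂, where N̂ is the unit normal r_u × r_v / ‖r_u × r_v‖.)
L = -1;  M = 0;  N = 0

Compute the unit normal N̂(u, v) = (cos(u), sin(u), 0), and the second partials r_uu, r_uv, r_vv. Take dot products:
  L(u, v) = r_uu · N̂ = -1,
  M(u, v) = r_uv · N̂ = 0,
  N(u, v) = r_vv · N̂ = 0.
Evaluating at (u, v) = (4*pi/5, 3/2):
  L = -1, M = 0, N = 0.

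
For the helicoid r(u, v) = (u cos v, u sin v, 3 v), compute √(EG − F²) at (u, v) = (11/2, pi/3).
√(EG − F²)|_{(11/2, pi/3)} = sqrt(157)/2

E = 1, F = 0, G = u^2 + 9; EG − F² = u^2 + 9; √(EG − F²) = sqrt(u^2 + 9). At the given point: sqrt(157)/2.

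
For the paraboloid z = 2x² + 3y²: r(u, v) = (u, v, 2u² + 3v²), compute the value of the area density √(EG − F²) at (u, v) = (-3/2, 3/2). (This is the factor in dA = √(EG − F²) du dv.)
√(EG − F²)|_{(-3/2, 3/2)} = sqrt(118)

E = 16*u^2 + 1, F = 24*u*v, G = 36*v^2 + 1, so EG − F² = 16*u^2 + 36*v^2 + 1. Taking the positive square root: √(EG − F²) = sqrt(16*u^2 + 36*v^2 + 1). At (u, v) = (-3/2, 3/2): sqrt(118).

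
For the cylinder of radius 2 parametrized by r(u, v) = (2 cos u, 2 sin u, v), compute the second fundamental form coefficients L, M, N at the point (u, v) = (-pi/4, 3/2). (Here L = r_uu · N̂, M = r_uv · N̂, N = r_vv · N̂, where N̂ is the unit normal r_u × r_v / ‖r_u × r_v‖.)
L = -2;  M = 0;  N = 0

Compute the unit normal N̂(u, v) = (cos(u), sin(u), 0), and the second partials r_uu, r_uv, r_vv. Take dot products:
  L(u, v) = r_uu · N̂ = -2,
  M(u, v) = r_uv · N̂ = 0,
  N(u, v) = r_vv · N̂ = 0.
Evaluating at (u, v) = (-pi/4, 3/2):
  L = -2, M = 0, N = 0.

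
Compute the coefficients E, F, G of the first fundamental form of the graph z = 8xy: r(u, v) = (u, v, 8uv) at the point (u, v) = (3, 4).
E = 1025;  F = 768;  G = 577

Partials: r_u = (1, 0, 8*v), r_v = (0, 1, 8*u). As functions of (u, v):
  E = r_u · r_u = 64*v^2 + 1,
  F = r_u · r_v = 64*u*v,
  G = r_v · r_v = 64*u^2 + 1.
Evaluating at (u, v) = (3, 4): E = 1025, F = 768, G = 577.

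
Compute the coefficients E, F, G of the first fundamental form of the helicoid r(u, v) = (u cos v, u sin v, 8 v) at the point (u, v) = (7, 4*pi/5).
E = 1;  F = 0;  G = 113

Partials: r_u = (cos(v), sin(v), 0), r_v = (-u*sin(v), u*cos(v), 8). As functions of (u, v):
  E = r_u · r_u = 1,
  F = r_u · r_v = 0,
  G = r_v · r_v = u^2 + 64.
Evaluating at (u, v) = (7, 4*pi/5): E = 1, F = 0, G = 113.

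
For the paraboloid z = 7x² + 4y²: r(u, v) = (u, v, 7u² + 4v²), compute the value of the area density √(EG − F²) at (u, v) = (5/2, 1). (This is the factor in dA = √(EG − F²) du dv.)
√(EG − F²)|_{(5/2, 1)} = sqrt(1290)

E = 196*u^2 + 1, F = 112*u*v, G = 64*v^2 + 1, so EG − F² = 196*u^2 + 64*v^2 + 1. Taking the positive square root: √(EG − F²) = sqrt(196*u^2 + 64*v^2 + 1). At (u, v) = (5/2, 1): sqrt(1290).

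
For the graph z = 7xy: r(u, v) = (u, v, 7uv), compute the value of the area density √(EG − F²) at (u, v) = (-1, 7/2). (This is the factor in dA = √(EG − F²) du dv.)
√(EG − F²)|_{(-1, 7/2)} = 51/2

E = 49*v^2 + 1, F = 49*u*v, G = 49*u^2 + 1, so EG − F² = 49*u^2 + 49*v^2 + 1. Taking the positive square root: √(EG − F²) = sqrt(49*u^2 + 49*v^2 + 1). At (u, v) = (-1, 7/2): 51/2.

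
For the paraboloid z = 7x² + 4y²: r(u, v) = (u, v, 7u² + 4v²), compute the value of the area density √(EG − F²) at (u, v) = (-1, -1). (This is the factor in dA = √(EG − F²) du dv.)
√(EG − F²)|_{(-1, -1)} = 3*sqrt(29)

E = 196*u^2 + 1, F = 112*u*v, G = 64*v^2 + 1, so EG − F² = 196*u^2 + 64*v^2 + 1. Taking the positive square root: √(EG − F²) = sqrt(196*u^2 + 64*v^2 + 1). At (u, v) = (-1, -1): 3*sqrt(29).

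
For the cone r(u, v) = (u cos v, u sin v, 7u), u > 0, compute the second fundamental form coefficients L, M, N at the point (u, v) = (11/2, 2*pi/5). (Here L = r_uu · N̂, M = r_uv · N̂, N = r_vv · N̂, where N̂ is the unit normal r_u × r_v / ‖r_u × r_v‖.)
L = 0;  M = 0;  N = 77*sqrt(2)/20

Compute the unit normal N̂(u, v) = (-7*sqrt(2)*u*cos(v)/(10*Abs(u)), -7*sqrt(2)*u*sin(v)/(10*Abs(u)), sqrt(2)*u/(10*Abs(u))), and the second partials r_uu, r_uv, r_vv. Take dot products:
  L(u, v) = r_uu · N̂ = 0,
  M(u, v) = r_uv · N̂ = 0,
  N(u, v) = r_vv · N̂ = 7*sqrt(2)*u^2/(10*Abs(u)).
Evaluating at (u, v) = (11/2, 2*pi/5):
  L = 0, M = 0, N = 77*sqrt(2)/20.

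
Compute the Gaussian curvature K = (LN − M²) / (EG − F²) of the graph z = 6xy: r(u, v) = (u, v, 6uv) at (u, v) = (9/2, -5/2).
K = -36/912025

Coefficients of the first fundamental form: E = 36*v^2 + 1, F = 36*u*v, G = 36*u^2 + 1.
Coefficients of the second fundamental form: L = 0, M = 6/sqrt(36*u^2 + 36*v^2 + 1), N = 0.
Assemble K = (LN − M²)/(EG − F²) = -36/(1296*u^4 + 2592*u^2*v^2 + 72*u^2 + 1296*v^4 + 72*v^2 + 1). At (u, v) = (9/2, -5/2): K = -36/912025.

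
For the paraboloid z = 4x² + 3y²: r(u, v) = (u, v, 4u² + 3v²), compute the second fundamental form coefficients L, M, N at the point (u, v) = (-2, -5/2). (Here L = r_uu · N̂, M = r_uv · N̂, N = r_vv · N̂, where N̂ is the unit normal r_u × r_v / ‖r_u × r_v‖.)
L = 4*sqrt(482)/241;  M = 0;  N = 3*sqrt(482)/241

Compute the unit normal N̂(u, v) = (-8*u/sqrt(64*u^2 + 36*v^2 + 1), -6*v/sqrt(64*u^2 + 36*v^2 + 1), 1/sqrt(64*u^2 + 36*v^2 + 1)), and the second partials r_uu, r_uv, r_vv. Take dot products:
  L(u, v) = r_uu · N̂ = 8/sqrt(64*u^2 + 36*v^2 + 1),
  M(u, v) = r_uv · N̂ = 0,
  N(u, v) = r_vv · N̂ = 6/sqrt(64*u^2 + 36*v^2 + 1).
Evaluating at (u, v) = (-2, -5/2):
  L = 4*sqrt(482)/241, M = 0, N = 3*sqrt(482)/241.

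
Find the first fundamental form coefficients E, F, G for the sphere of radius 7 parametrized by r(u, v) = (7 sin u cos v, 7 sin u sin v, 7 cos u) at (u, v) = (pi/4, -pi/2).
E = 49;  F = 0;  G = 49/2

Partials: r_u = (7*cos(u)*cos(v), 7*sin(v)*cos(u), -7*sin(u)), r_v = (-7*sin(u)*sin(v), 7*sin(u)*cos(v), 0). As functions of (u, v):
  E = r_u · r_u = 49,
  F = r_u · r_v = 0,
  G = r_v · r_v = 49*sin(u)^2.
Evaluating at (u, v) = (pi/4, -pi/2): E = 49, F = 0, G = 49/2.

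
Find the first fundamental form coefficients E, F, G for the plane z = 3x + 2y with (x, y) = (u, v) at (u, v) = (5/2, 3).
E = 10;  F = 6;  G = 5

Partials: r_u = (1, 0, 3), r_v = (0, 1, 2). As functions of (u, v):
  E = r_u · r_u = 10,
  F = r_u · r_v = 6,
  G = r_v · r_v = 5.
Evaluating at (u, v) = (5/2, 3): E = 10, F = 6, G = 5.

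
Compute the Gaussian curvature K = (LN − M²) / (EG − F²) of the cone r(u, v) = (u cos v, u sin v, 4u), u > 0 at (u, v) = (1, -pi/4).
K = 0

Coefficients of the first fundamental form: E = 17, F = 0, G = u^2.
Coefficients of the second fundamental form: L = 0, M = 0, N = 4*sqrt(17)*u^2/(17*Abs(u)).
Assemble K = (LN − M²)/(EG − F²) = 0. At (u, v) = (1, -pi/4): K = 0.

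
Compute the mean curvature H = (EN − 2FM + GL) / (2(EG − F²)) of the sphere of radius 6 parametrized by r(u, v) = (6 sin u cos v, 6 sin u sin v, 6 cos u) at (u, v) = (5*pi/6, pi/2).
H = -1/6

With E = 36, F = 0, G = 36*sin(u)^2, L = -6*sin(u)/Abs(sin(u)), M = 0, N = -6*sin(u)^3/Abs(sin(u)), assemble
  H = (EN − 2FM + GL) / (2(EG − F²)) = -sin(u)/(6*Abs(sin(u))).
At (u, v) = (5*pi/6, pi/2): H = -1/6.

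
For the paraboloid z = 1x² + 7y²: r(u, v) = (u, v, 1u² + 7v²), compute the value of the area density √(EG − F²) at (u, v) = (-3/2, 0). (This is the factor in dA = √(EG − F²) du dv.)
√(EG − F²)|_{(-3/2, 0)} = sqrt(10)

E = 4*u^2 + 1, F = 28*u*v, G = 196*v^2 + 1, so EG − F² = 4*u^2 + 196*v^2 + 1. Taking the positive square root: √(EG − F²) = sqrt(4*u^2 + 196*v^2 + 1). At (u, v) = (-3/2, 0): sqrt(10).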